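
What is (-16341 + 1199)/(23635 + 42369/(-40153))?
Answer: -303998363/474486893 ≈ -0.64069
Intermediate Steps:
(-16341 + 1199)/(23635 + 42369/(-40153)) = -15142/(23635 + 42369*(-1/40153)) = -15142/(23635 - 42369/40153) = -15142/948973786/40153 = -15142*40153/948973786 = -303998363/474486893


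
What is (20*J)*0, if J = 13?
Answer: 0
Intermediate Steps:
(20*J)*0 = (20*13)*0 = 260*0 = 0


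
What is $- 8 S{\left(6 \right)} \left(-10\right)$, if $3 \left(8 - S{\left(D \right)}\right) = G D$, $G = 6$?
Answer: $-320$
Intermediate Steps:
$S{\left(D \right)} = 8 - 2 D$ ($S{\left(D \right)} = 8 - \frac{6 D}{3} = 8 - 2 D$)
$- 8 S{\left(6 \right)} \left(-10\right) = - 8 \left(8 - 12\right) \left(-10\right) = \left(-8\right) \left(-4\right) \left(-10\right) = 32 \left(-10\right) = -320$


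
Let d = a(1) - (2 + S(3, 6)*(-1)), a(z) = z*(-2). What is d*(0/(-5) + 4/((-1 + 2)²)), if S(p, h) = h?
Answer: 8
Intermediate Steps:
a(z) = -2*z
d = 2 (d = -2*1 - (2 + 6*(-1)) = -2 - (2 - 6) = -2 - 1*(-4) = -2 + 4 = 2)
d*(0/(-5) + 4/((-1 + 2)²)) = 2*(0/(-5) + 4/((-1 + 2)²)) = 2*(0*(-⅕) + 4/(1²)) = 2*(0 + 4/1) = 2*(0 + 4*1) = 2*(0 + 4) = 2*4 = 8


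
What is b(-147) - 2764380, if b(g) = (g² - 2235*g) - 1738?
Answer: -2415964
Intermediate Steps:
b(g) = -1738 + g² - 2235*g
b(-147) - 2764380 = (-1738 + (-147)² - 2235*(-147)) - 2764380 = (-1738 + 21609 + 328545) - 2764380 = 348416 - 2764380 = -2415964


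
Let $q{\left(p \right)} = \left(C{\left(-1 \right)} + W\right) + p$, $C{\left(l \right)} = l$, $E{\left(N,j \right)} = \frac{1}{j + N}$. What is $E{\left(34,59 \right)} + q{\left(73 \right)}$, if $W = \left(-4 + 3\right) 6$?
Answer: $\frac{6139}{93} \approx 66.011$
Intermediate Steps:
$W = -6$ ($W = \left(-1\right) 6 = -6$)
$E{\left(N,j \right)} = \frac{1}{N + j}$
$q{\left(p \right)} = -7 + p$ ($q{\left(p \right)} = \left(-1 - 6\right) + p = -7 + p$)
$E{\left(34,59 \right)} + q{\left(73 \right)} = \frac{1}{34 + 59} + \left(-7 + 73\right) = \frac{1}{93} + 66 = \frac{6139}{93}$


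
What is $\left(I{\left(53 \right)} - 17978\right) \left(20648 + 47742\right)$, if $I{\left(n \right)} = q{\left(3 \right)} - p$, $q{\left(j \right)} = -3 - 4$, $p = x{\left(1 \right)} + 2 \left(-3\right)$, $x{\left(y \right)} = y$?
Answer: $-1229652200$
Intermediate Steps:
$p = -5$ ($p = 1 + 2 \left(-3\right) = 1 - 6 = -5$)
$q{\left(j \right)} = -7$
$I{\left(n \right)} = -2$ ($I{\left(n \right)} = -7 - -5 = -7 + 5 = -2$)
$\left(I{\left(53 \right)} - 17978\right) \left(20648 + 47742\right) = \left(-2 - 17978\right) \left(20648 + 47742\right) = \left(-17980\right) 68390 = -1229652200$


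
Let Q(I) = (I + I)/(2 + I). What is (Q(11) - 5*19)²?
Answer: 1471369/169 ≈ 8706.3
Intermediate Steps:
Q(I) = 2*I/(2 + I) (Q(I) = (2*I)/(2 + I) = 2*I/(2 + I))
(Q(11) - 5*19)² = (2*11/(2 + 11) - 5*19)² = (2*11/13 - 95)² = (2*11*(1/13) - 95)² = (22/13 - 95)² = (-1213/13)² = 1471369/169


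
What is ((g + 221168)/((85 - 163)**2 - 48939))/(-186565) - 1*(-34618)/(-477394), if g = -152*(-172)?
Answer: -7280559460669/100444238751225 ≈ -0.072484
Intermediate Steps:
g = 26144
((g + 221168)/((85 - 163)**2 - 48939))/(-186565) - 1*(-34618)/(-477394) = ((26144 + 221168)/((85 - 163)**2 - 48939))/(-186565) - 1*(-34618)/(-477394) = (247312/((-78)**2 - 48939))*(-1/186565) + 34618*(-1/477394) = (247312/(6084 - 48939))*(-1/186565) - 911/12563 = (247312/(-42855))*(-1/186565) - 911/12563 = (247312*(-1/42855))*(-1/186565) - 911/12563 = -247312/42855*(-1/186565) - 911/12563 = 247312/7995243075 - 911/12563 = -7280559460669/100444238751225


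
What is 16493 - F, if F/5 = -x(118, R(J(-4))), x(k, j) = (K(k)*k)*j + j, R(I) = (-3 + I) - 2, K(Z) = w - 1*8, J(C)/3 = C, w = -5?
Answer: 146798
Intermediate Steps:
J(C) = 3*C
K(Z) = -13 (K(Z) = -5 - 1*8 = -5 - 8 = -13)
R(I) = -5 + I
x(k, j) = j - 13*j*k (x(k, j) = (-13*k)*j + j = -13*j*k + j = j - 13*j*k)
F = -130305 (F = 5*(-(-5 + 3*(-4))*(1 - 13*118)) = 5*(-(-5 - 12)*(1 - 1534)) = 5*(-(-17)*(-1533)) = 5*(-1*26061) = 5*(-26061) = -130305)
16493 - F = 16493 - 1*(-130305) = 16493 + 130305 = 146798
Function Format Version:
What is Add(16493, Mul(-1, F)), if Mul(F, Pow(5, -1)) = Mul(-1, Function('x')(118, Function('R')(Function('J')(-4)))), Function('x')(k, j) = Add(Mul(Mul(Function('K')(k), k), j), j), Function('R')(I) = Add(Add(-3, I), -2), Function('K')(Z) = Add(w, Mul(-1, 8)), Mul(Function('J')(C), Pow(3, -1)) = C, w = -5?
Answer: 146798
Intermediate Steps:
Function('J')(C) = Mul(3, C)
Function('K')(Z) = -13 (Function('K')(Z) = Add(-5, Mul(-1, 8)) = Add(-5, -8) = -13)
Function('R')(I) = Add(-5, I)
Function('x')(k, j) = Add(j, Mul(-13, j, k)) (Function('x')(k, j) = Add(Mul(Mul(-13, k), j), j) = Add(Mul(-13, j, k), j) = Add(j, Mul(-13, j, k)))
F = -130305 (F = Mul(5, Mul(-1, Mul(Add(-5, Mul(3, -4)), Add(1, Mul(-13, 118))))) = Mul(5, Mul(-1, Mul(Add(-5, -12), Add(1, -1534)))) = Mul(5, Mul(-1, Mul(-17, -1533))) = Mul(5, Mul(-1, 26061)) = Mul(5, -26061) = -130305)
Add(16493, Mul(-1, F)) = Add(16493, Mul(-1, -130305)) = Add(16493, 130305) = 146798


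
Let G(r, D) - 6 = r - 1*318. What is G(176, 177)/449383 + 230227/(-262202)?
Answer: -103495759413/117829121366 ≈ -0.87836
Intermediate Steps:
G(r, D) = -312 + r (G(r, D) = 6 + (r - 1*318) = 6 + (r - 318) = 6 + (-318 + r) = -312 + r)
G(176, 177)/449383 + 230227/(-262202) = (-312 + 176)/449383 + 230227/(-262202) = -136*1/449383 + 230227*(-1/262202) = -136/449383 - 230227/262202 = -103495759413/117829121366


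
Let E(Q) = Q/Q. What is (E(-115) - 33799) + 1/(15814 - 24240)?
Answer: -284781949/8426 ≈ -33798.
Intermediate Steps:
E(Q) = 1
(E(-115) - 33799) + 1/(15814 - 24240) = (1 - 33799) + 1/(15814 - 24240) = -33798 + 1/(-8426) = -33798 - 1/8426 = -284781949/8426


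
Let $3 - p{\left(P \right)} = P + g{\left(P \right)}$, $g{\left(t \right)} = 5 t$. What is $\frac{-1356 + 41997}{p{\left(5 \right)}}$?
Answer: $- \frac{13547}{9} \approx -1505.2$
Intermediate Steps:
$p{\left(P \right)} = 3 - 6 P$ ($p{\left(P \right)} = 3 - \left(P + 5 P\right) = 3 - 6 P$)
$\frac{-1356 + 41997}{p{\left(5 \right)}} = \frac{-1356 + 41997}{3 - 30} = \frac{40641}{3 - 30} = \frac{40641}{-27} = 40641 \left(- \frac{1}{27}\right) = - \frac{13547}{9}$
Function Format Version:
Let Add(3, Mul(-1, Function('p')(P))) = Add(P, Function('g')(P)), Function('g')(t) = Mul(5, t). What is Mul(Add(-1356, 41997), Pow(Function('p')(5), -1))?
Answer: Rational(-13547, 9) ≈ -1505.2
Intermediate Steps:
Function('p')(P) = Add(3, Mul(-6, P)) (Function('p')(P) = Add(3, Mul(-1, Add(P, Mul(5, P)))) = Add(3, Mul(-1, Mul(6, P))) = Add(3, Mul(-6, P)))
Mul(Add(-1356, 41997), Pow(Function('p')(5), -1)) = Mul(Add(-1356, 41997), Pow(Add(3, Mul(-6, 5)), -1)) = Mul(40641, Pow(Add(3, -30), -1)) = Mul(40641, Pow(-27, -1)) = Mul(40641, Rational(-1, 27)) = Rational(-13547, 9)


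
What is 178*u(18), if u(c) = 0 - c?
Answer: -3204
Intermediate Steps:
u(c) = -c
178*u(18) = 178*(-1*18) = 178*(-18) = -3204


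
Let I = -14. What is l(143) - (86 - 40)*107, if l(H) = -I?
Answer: -4908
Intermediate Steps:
l(H) = 14 (l(H) = -1*(-14) = 14)
l(143) - (86 - 40)*107 = 14 - (86 - 40)*107 = 14 - 46*107 = 14 - 1*4922 = 14 - 4922 = -4908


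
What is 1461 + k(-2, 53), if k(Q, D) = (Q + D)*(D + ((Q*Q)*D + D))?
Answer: 17679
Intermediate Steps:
k(Q, D) = (D + Q)*(2*D + D*Q²) (k(Q, D) = (D + Q)*(D + (Q²*D + D)) = (D + Q)*(D + (D*Q² + D)) = (D + Q)*(D + (D + D*Q²)) = (D + Q)*(2*D + D*Q²))
1461 + k(-2, 53) = 1461 + 53*((-2)³ + 2*53 + 2*(-2) + 53*(-2)²) = 1461 + 53*(-8 + 106 - 4 + 53*4) = 1461 + 53*(-8 + 106 - 4 + 212) = 1461 + 53*306 = 1461 + 16218 = 17679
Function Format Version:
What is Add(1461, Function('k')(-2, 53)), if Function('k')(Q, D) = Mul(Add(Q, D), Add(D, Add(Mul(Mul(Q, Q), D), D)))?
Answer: 17679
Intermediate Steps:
Function('k')(Q, D) = Mul(Add(D, Q), Add(Mul(2, D), Mul(D, Pow(Q, 2)))) (Function('k')(Q, D) = Mul(Add(D, Q), Add(D, Add(Mul(Pow(Q, 2), D), D))) = Mul(Add(D, Q), Add(D, Add(Mul(D, Pow(Q, 2)), D))) = Mul(Add(D, Q), Add(D, Add(D, Mul(D, Pow(Q, 2))))) = Mul(Add(D, Q), Add(Mul(2, D), Mul(D, Pow(Q, 2)))))
Add(1461, Function('k')(-2, 53)) = Add(1461, Mul(53, Add(Pow(-2, 3), Mul(2, 53), Mul(2, -2), Mul(53, Pow(-2, 2))))) = Add(1461, Mul(53, Add(-8, 106, -4, Mul(53, 4)))) = Add(1461, Mul(53, Add(-8, 106, -4, 212))) = Add(1461, Mul(53, 306)) = Add(1461, 16218) = 17679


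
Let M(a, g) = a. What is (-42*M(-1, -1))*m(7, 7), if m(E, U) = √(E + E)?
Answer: 42*√14 ≈ 157.15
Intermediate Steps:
m(E, U) = √2*√E (m(E, U) = √(2*E) = √2*√E)
(-42*M(-1, -1))*m(7, 7) = (-42*(-1))*(√2*√7) = 42*√14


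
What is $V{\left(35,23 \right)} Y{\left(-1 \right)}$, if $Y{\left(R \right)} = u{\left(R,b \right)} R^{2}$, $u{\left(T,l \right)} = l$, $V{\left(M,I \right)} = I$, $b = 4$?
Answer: $92$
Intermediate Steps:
$Y{\left(R \right)} = 4 R^{2}$
$V{\left(35,23 \right)} Y{\left(-1 \right)} = 23 \cdot 4 \left(-1\right)^{2} = 23 \cdot 4 \cdot 1 = 23 \cdot 4 = 92$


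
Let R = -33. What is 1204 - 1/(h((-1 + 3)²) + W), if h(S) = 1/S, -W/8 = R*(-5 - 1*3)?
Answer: 10170192/8447 ≈ 1204.0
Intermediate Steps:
W = -2112 (W = -(-264)*(-5 - 1*3) = -(-264)*(-5 - 3) = -(-264)*(-8) = -8*264 = -2112)
1204 - 1/(h((-1 + 3)²) + W) = 1204 - 1/(1/((-1 + 3)²) - 2112) = 1204 - 1/(1/(2²) - 2112) = 1204 - 1/(1/4 - 2112) = 1204 - 1/(¼ - 2112) = 1204 - 1/(-8447/4) = 1204 - 1*(-4/8447) = 1204 + 4/8447 = 10170192/8447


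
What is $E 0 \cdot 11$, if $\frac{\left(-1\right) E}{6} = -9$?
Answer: $0$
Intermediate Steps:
$E = 54$ ($E = \left(-6\right) \left(-9\right) = 54$)
$E 0 \cdot 11 = 54 \cdot 0 \cdot 11 = 0 \cdot 11 = 0$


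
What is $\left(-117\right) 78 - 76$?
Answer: $-9202$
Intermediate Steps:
$\left(-117\right) 78 - 76 = -9126 - 76 = -9202$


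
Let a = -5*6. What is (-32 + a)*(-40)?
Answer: 2480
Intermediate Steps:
a = -30
(-32 + a)*(-40) = (-32 - 30)*(-40) = -62*(-40) = 2480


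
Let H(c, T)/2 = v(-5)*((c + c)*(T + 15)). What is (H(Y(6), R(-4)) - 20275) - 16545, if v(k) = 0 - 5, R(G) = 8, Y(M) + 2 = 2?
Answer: -36820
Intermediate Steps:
Y(M) = 0 (Y(M) = -2 + 2 = 0)
v(k) = -5
H(c, T) = -20*c*(15 + T) (H(c, T) = 2*(-5*(c + c)*(T + 15)) = 2*(-5*2*c*(15 + T)) = 2*(-10*c*(15 + T)) = -20*c*(15 + T))
(H(Y(6), R(-4)) - 20275) - 16545 = (-20*0*(15 + 8) - 20275) - 16545 = (-20*0*23 - 20275) - 16545 = (0 - 20275) - 16545 = -20275 - 16545 = -36820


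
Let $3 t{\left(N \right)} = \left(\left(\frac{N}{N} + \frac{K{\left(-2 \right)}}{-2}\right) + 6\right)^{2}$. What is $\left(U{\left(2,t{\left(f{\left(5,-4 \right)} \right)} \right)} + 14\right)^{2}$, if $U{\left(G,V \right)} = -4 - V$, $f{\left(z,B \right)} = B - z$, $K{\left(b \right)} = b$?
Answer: $\frac{1156}{9} \approx 128.44$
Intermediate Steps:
$t{\left(N \right)} = \frac{64}{3}$ ($t{\left(N \right)} = \frac{\left(\left(\frac{N}{N} - \frac{2}{-2}\right) + 6\right)^{2}}{3} = \frac{\left(\left(1 - -1\right) + 6\right)^{2}}{3} = \frac{\left(\left(1 + 1\right) + 6\right)^{2}}{3} = \frac{\left(2 + 6\right)^{2}}{3} = \frac{8^{2}}{3} = \frac{1}{3} \cdot 64 = \frac{64}{3}$)
$\left(U{\left(2,t{\left(f{\left(5,-4 \right)} \right)} \right)} + 14\right)^{2} = \left(\left(-4 - \frac{64}{3}\right) + 14\right)^{2} = \left(- \frac{76}{3} + 14\right)^{2} = \left(- \frac{34}{3}\right)^{2} = \frac{1156}{9}$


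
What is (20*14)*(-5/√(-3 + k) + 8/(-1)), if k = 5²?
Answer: -2240 - 700*√22/11 ≈ -2538.5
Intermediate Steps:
k = 25
(20*14)*(-5/√(-3 + k) + 8/(-1)) = (20*14)*(-5/√(-3 + 25) + 8/(-1)) = 280*(-5*√22/22 + 8*(-1)) = 280*(-5*√22/22 - 8) = 280*(-8 - 5*√22/22) = -2240 - 700*√22/11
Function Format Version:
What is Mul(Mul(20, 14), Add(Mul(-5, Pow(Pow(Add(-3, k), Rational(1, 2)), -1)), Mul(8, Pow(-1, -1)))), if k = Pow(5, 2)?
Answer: Add(-2240, Mul(Rational(-700, 11), Pow(22, Rational(1, 2)))) ≈ -2538.5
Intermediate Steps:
k = 25
Mul(Mul(20, 14), Add(Mul(-5, Pow(Pow(Add(-3, k), Rational(1, 2)), -1)), Mul(8, Pow(-1, -1)))) = Mul(Mul(20, 14), Add(Mul(-5, Pow(Pow(Add(-3, 25), Rational(1, 2)), -1)), Mul(8, Pow(-1, -1)))) = Mul(280, Add(Mul(-5, Pow(Pow(22, Rational(1, 2)), -1)), Mul(8, -1))) = Mul(280, Add(Mul(-5, Mul(Rational(1, 22), Pow(22, Rational(1, 2)))), -8)) = Mul(280, Add(Mul(Rational(-5, 22), Pow(22, Rational(1, 2))), -8)) = Mul(280, Add(-8, Mul(Rational(-5, 22), Pow(22, Rational(1, 2))))) = Add(-2240, Mul(Rational(-700, 11), Pow(22, Rational(1, 2))))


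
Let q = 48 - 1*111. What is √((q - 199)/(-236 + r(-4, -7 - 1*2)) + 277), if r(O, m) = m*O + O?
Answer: √2895270/102 ≈ 16.682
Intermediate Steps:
q = -63 (q = 48 - 111 = -63)
r(O, m) = O + O*m (r(O, m) = O*m + O = O + O*m)
√((q - 199)/(-236 + r(-4, -7 - 1*2)) + 277) = √((-63 - 199)/(-236 - 4*(1 + (-7 - 1*2))) + 277) = √(-262/(-236 - 4*(1 + (-7 - 2))) + 277) = √(-262/(-236 - 4*(1 - 9)) + 277) = √(-262/(-236 - 4*(-8)) + 277) = √(-262/(-236 + 32) + 277) = √(-262/(-204) + 277) = √(-262*(-1/204) + 277) = √(131/102 + 277) = √(28385/102) = √2895270/102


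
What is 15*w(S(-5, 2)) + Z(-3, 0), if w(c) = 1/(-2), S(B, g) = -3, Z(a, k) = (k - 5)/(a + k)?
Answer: -35/6 ≈ -5.8333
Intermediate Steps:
Z(a, k) = (-5 + k)/(a + k)
w(c) = -½
15*w(S(-5, 2)) + Z(-3, 0) = 15*(-½) + (-5 + 0)/(-3 + 0) = -15/2 - 5/(-3) = -15/2 - ⅓*(-5) = -15/2 + 5/3 = -35/6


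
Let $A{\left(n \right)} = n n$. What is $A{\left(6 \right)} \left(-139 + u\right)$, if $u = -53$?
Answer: $-6912$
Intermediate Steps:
$A{\left(n \right)} = n^{2}$
$A{\left(6 \right)} \left(-139 + u\right) = 6^{2} \left(-139 - 53\right) = 36 \left(-192\right) = -6912$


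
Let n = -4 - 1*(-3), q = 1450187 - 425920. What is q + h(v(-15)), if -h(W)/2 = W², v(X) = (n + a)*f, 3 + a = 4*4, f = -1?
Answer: 1023979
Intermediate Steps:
q = 1024267
n = -1 (n = -4 + 3 = -1)
a = 13 (a = -3 + 4*4 = -3 + 16 = 13)
v(X) = -12 (v(X) = (-1 + 13)*(-1) = 12*(-1) = -12)
h(W) = -2*W²
q + h(v(-15)) = 1024267 - 2*(-12)² = 1024267 - 2*144 = 1024267 - 288 = 1023979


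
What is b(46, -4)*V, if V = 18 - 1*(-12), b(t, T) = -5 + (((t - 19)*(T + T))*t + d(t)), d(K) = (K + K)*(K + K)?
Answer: -44310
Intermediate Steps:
d(K) = 4*K² (d(K) = (2*K)*(2*K) = 4*K²)
b(t, T) = -5 + 4*t² + 2*T*t*(-19 + t) (b(t, T) = -5 + (((t - 19)*(T + T))*t + 4*t²) = -5 + (((-19 + t)*(2*T))*t + 4*t²) = -5 + ((2*T*(-19 + t))*t + 4*t²) = -5 + (2*T*t*(-19 + t) + 4*t²) = -5 + (4*t² + 2*T*t*(-19 + t)) = -5 + 4*t² + 2*T*t*(-19 + t))
V = 30 (V = 18 + 12 = 30)
b(46, -4)*V = (-5 + 4*46² - 38*(-4)*46 + 2*(-4)*46²)*30 = (-5 + 4*2116 + 6992 + 2*(-4)*2116)*30 = (-5 + 8464 + 6992 - 16928)*30 = -1477*30 = -44310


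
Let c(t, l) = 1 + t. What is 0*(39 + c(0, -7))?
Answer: 0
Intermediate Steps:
0*(39 + c(0, -7)) = 0*(39 + (1 + 0)) = 0*(39 + 1) = 0*40 = 0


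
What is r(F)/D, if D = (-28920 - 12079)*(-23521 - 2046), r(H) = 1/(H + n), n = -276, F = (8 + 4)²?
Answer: -1/138365229156 ≈ -7.2272e-12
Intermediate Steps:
F = 144 (F = 12² = 144)
r(H) = 1/(-276 + H) (r(H) = 1/(H - 276) = 1/(-276 + H))
D = 1048221433 (D = -40999*(-25567) = 1048221433)
r(F)/D = 1/((-276 + 144)*1048221433) = (1/1048221433)/(-132) = -1/132*1/1048221433 = -1/138365229156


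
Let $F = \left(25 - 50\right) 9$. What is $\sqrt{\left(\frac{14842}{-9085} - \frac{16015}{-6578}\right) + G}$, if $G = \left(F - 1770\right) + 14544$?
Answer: $\frac{\sqrt{84726402605917930}}{2598310} \approx 112.03$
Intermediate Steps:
$F = -225$ ($F = \left(-25\right) 9 = -225$)
$G = 12549$ ($G = \left(-225 - 1770\right) + 14544 = -1995 + 14544 = 12549$)
$\sqrt{\left(\frac{14842}{-9085} - \frac{16015}{-6578}\right) + G} = \sqrt{\left(\frac{14842}{-9085} - \frac{16015}{-6578}\right) + 12549} = \sqrt{\left(14842 \left(- \frac{1}{9085}\right) - - \frac{16015}{6578}\right) + 12549} = \sqrt{\left(- \frac{14842}{9085} + \frac{16015}{6578}\right) + 12549} = \sqrt{\frac{2081113}{2598310} + 12549} = \sqrt{\frac{32608273303}{2598310}} = \frac{\sqrt{84726402605917930}}{2598310}$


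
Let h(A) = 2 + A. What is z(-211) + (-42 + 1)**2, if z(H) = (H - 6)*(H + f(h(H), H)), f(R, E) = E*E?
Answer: -9613589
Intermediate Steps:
f(R, E) = E**2
z(H) = (-6 + H)*(H + H**2) (z(H) = (H - 6)*(H + H**2) = (-6 + H)*(H + H**2))
z(-211) + (-42 + 1)**2 = -211*(-6 + (-211)**2 - 5*(-211)) + (-42 + 1)**2 = -211*(-6 + 44521 + 1055) + (-41)**2 = -211*45570 + 1681 = -9615270 + 1681 = -9613589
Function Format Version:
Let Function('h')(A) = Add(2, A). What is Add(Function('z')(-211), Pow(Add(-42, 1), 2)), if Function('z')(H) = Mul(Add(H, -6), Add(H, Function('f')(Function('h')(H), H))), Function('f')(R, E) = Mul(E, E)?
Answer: -9613589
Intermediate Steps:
Function('f')(R, E) = Pow(E, 2)
Function('z')(H) = Mul(Add(-6, H), Add(H, Pow(H, 2))) (Function('z')(H) = Mul(Add(H, -6), Add(H, Pow(H, 2))) = Mul(Add(-6, H), Add(H, Pow(H, 2))))
Add(Function('z')(-211), Pow(Add(-42, 1), 2)) = Add(Mul(-211, Add(-6, Pow(-211, 2), Mul(-5, -211))), Pow(Add(-42, 1), 2)) = Add(Mul(-211, Add(-6, 44521, 1055)), Pow(-41, 2)) = Add(Mul(-211, 45570), 1681) = Add(-9615270, 1681) = -9613589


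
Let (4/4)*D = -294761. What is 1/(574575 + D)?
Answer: 1/279814 ≈ 3.5738e-6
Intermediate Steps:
D = -294761
1/(574575 + D) = 1/(574575 - 294761) = 1/279814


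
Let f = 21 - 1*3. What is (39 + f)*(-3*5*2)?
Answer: -1710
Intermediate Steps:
f = 18 (f = 21 - 3 = 18)
(39 + f)*(-3*5*2) = (39 + 18)*(-3*5*2) = 57*(-15*2) = 57*(-30) = -1710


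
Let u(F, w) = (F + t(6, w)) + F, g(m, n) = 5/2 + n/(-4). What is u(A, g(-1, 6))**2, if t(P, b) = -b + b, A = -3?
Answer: 36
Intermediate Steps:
g(m, n) = 5/2 - n/4 (g(m, n) = 5*(1/2) + n*(-1/4) = 5/2 - n/4)
t(P, b) = 0
u(F, w) = 2*F (u(F, w) = (F + 0) + F = F + F = 2*F)
u(A, g(-1, 6))**2 = (2*(-3))**2 = (-6)**2 = 36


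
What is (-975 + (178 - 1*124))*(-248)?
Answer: 228408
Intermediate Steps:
(-975 + (178 - 1*124))*(-248) = (-975 + (178 - 124))*(-248) = (-975 + 54)*(-248) = -921*(-248) = 228408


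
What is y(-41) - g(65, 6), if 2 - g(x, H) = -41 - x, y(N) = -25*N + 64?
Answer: 981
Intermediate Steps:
y(N) = 64 - 25*N
g(x, H) = 43 + x (g(x, H) = 2 - (-41 - x) = 2 + (41 + x) = 43 + x)
y(-41) - g(65, 6) = (64 - 25*(-41)) - (43 + 65) = (64 + 1025) - 1*108 = 1089 - 108 = 981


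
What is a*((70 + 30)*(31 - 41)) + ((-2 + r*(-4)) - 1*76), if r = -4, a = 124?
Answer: -124062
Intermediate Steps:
a*((70 + 30)*(31 - 41)) + ((-2 + r*(-4)) - 1*76) = 124*((70 + 30)*(31 - 41)) + ((-2 - 4*(-4)) - 1*76) = 124*(100*(-10)) + ((-2 + 16) - 76) = 124*(-1000) + (14 - 76) = -124000 - 62 = -124062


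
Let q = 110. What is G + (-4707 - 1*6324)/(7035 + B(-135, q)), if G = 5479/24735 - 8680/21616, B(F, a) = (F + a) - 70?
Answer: -2345017283/1325222148 ≈ -1.7695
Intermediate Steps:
B(F, a) = -70 + F + a
G = -1719031/9547710 (G = 5479*(1/24735) - 8680*1/21616 = 5479/24735 - 155/386 = -1719031/9547710 ≈ -0.18005)
G + (-4707 - 1*6324)/(7035 + B(-135, q)) = -1719031/9547710 + (-4707 - 1*6324)/(7035 + (-70 - 135 + 110)) = -1719031/9547710 + (-4707 - 6324)/(7035 - 95) = -1719031/9547710 - 11031/6940 = -2345017283/1325222148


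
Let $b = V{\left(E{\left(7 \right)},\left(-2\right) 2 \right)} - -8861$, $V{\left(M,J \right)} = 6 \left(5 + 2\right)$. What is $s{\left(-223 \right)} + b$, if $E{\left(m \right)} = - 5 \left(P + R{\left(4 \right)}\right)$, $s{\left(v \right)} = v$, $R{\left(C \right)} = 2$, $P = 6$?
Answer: $8680$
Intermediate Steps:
$E{\left(m \right)} = -40$ ($E{\left(m \right)} = - 5 \left(6 + 2\right) = \left(-5\right) 8 = -40$)
$V{\left(M,J \right)} = 42$ ($V{\left(M,J \right)} = 6 \cdot 7 = 42$)
$b = 8903$ ($b = 42 - -8861 = 42 + 8861 = 8903$)
$s{\left(-223 \right)} + b = -223 + 8903 = 8680$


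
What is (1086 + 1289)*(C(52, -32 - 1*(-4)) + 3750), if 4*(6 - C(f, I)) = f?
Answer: 8889625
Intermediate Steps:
C(f, I) = 6 - f/4
(1086 + 1289)*(C(52, -32 - 1*(-4)) + 3750) = (1086 + 1289)*((6 - 1/4*52) + 3750) = 2375*((6 - 13) + 3750) = 2375*(-7 + 3750) = 2375*3743 = 8889625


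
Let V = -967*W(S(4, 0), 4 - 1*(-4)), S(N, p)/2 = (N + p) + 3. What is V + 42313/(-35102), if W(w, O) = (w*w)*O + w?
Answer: -53698871301/35102 ≈ -1.5298e+6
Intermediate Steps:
S(N, p) = 6 + 2*N + 2*p (S(N, p) = 2*((N + p) + 3) = 2*(3 + N + p) = 6 + 2*N + 2*p)
W(w, O) = w + O*w² (W(w, O) = w²*O + w = O*w² + w = w + O*w²)
V = -1529794 (V = -967*(6 + 2*4 + 2*0)*(1 + (4 - 1*(-4))*(6 + 2*4 + 2*0)) = -967*(6 + 8 + 0)*(1 + (4 + 4)*(6 + 8 + 0)) = -13538*(1 + 8*14) = -13538*(1 + 112) = -13538*113 = -967*1582 = -1529794)
V + 42313/(-35102) = -1529794 + 42313/(-35102) = -1529794 + 42313*(-1/35102) = -1529794 - 42313/35102 = -53698871301/35102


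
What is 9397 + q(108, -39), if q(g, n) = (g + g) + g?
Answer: 9721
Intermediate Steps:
q(g, n) = 3*g (q(g, n) = 2*g + g = 3*g)
9397 + q(108, -39) = 9397 + 3*108 = 9397 + 324 = 9721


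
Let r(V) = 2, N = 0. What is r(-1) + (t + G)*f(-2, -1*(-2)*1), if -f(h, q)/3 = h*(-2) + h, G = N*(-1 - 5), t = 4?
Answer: -22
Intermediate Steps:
G = 0 (G = 0*(-1 - 5) = 0*(-6) = 0)
f(h, q) = 3*h (f(h, q) = -3*(h*(-2) + h) = -3*(-2*h + h) = -(-3)*h = 3*h)
r(-1) + (t + G)*f(-2, -1*(-2)*1) = 2 + (4 + 0)*(3*(-2)) = 2 + 4*(-6) = 2 - 24 = -22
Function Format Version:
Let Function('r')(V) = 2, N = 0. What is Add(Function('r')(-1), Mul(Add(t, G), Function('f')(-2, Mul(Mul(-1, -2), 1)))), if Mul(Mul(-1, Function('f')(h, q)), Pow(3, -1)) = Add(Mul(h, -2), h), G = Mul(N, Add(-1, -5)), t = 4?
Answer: -22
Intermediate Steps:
G = 0 (G = Mul(0, Add(-1, -5)) = Mul(0, -6) = 0)
Function('f')(h, q) = Mul(3, h) (Function('f')(h, q) = Mul(-3, Add(Mul(h, -2), h)) = Mul(-3, Add(Mul(-2, h), h)) = Mul(-3, Mul(-1, h)) = Mul(3, h))
Add(Function('r')(-1), Mul(Add(t, G), Function('f')(-2, Mul(Mul(-1, -2), 1)))) = Add(2, Mul(Add(4, 0), Mul(3, -2))) = Add(2, Mul(4, -6)) = Add(2, -24) = -22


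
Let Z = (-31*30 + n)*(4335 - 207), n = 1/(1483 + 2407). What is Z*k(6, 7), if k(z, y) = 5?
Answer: -7466930736/389 ≈ -1.9195e+7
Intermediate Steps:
n = 1/3890 ≈ 0.00025707
Z = -7466930736/1945 (Z = (-31*30 + 1/3890)*(4335 - 207) = (-930 + 1/3890)*4128 = -3617699/3890*4128 = -7466930736/1945 ≈ -3.8390e+6)
Z*k(6, 7) = -7466930736/1945*5 = -7466930736/389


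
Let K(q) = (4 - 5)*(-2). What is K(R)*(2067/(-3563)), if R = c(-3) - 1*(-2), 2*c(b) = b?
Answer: -4134/3563 ≈ -1.1603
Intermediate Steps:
c(b) = b/2
R = 1/2 (R = (1/2)*(-3) - 1*(-2) = -3/2 + 2 = 1/2 ≈ 0.50000)
K(q) = 2 (K(q) = -1*(-2) = 2)
K(R)*(2067/(-3563)) = 2*(2067/(-3563)) = 2*(2067*(-1/3563)) = 2*(-2067/3563) = -4134/3563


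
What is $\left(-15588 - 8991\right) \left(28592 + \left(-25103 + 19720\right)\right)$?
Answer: $-570454011$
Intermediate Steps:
$\left(-15588 - 8991\right) \left(28592 + \left(-25103 + 19720\right)\right) = - 24579 \left(28592 - 5383\right) = \left(-24579\right) 23209 = -570454011$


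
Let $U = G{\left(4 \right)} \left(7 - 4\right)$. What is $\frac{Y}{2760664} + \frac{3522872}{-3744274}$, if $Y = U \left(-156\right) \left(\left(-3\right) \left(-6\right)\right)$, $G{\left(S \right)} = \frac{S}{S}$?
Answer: $- \frac{609812979449}{646042652371} \approx -0.94392$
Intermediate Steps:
$G{\left(S \right)} = 1$
$U = 3$ ($U = 1 \left(7 - 4\right) = 1 \cdot 3 = 3$)
$Y = -8424$ ($Y = 3 \left(-156\right) \left(\left(-3\right) \left(-6\right)\right) = \left(-468\right) 18 = -8424$)
$\frac{Y}{2760664} + \frac{3522872}{-3744274} = - \frac{8424}{2760664} + \frac{3522872}{-3744274} = \left(-8424\right) \frac{1}{2760664} + 3522872 \left(- \frac{1}{3744274}\right) = - \frac{1053}{345083} - \frac{1761436}{1872137} = - \frac{609812979449}{646042652371}$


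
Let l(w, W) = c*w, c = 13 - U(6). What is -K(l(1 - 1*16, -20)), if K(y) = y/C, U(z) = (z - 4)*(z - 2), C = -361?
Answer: -75/361 ≈ -0.20776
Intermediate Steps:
U(z) = (-4 + z)*(-2 + z)
c = 5 (c = 13 - (8 + 6**2 - 6*6) = 13 - (8 + 36 - 36) = 13 - 1*8 = 13 - 8 = 5)
l(w, W) = 5*w
K(y) = -y/361 (K(y) = y/(-361) = y*(-1/361) = -y/361)
-K(l(1 - 1*16, -20)) = -(-1)*5*(1 - 1*16)/361 = -(-1)*5*(1 - 16)/361 = -(-1)*5*(-15)/361 = -(-1)*(-75)/361 = -1*75/361 = -75/361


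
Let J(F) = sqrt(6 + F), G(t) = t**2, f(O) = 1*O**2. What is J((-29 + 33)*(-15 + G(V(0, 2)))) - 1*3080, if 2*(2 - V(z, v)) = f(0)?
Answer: -3080 + I*sqrt(38) ≈ -3080.0 + 6.1644*I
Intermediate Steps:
f(O) = O**2
V(z, v) = 2 (V(z, v) = 2 - 1/2*0**2 = 2 - 1/2*0 = 2 + 0 = 2)
J((-29 + 33)*(-15 + G(V(0, 2)))) - 1*3080 = sqrt(6 + (-29 + 33)*(-15 + 2**2)) - 1*3080 = sqrt(6 + 4*(-15 + 4)) - 3080 = sqrt(6 + 4*(-11)) - 3080 = sqrt(6 - 44) - 3080 = sqrt(-38) - 3080 = I*sqrt(38) - 3080 = -3080 + I*sqrt(38)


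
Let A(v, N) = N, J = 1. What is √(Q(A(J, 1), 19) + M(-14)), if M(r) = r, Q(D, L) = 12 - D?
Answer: I*√3 ≈ 1.732*I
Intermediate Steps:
√(Q(A(J, 1), 19) + M(-14)) = √((12 - 1*1) - 14) = √((12 - 1) - 14) = √(11 - 14) = √(-3) = I*√3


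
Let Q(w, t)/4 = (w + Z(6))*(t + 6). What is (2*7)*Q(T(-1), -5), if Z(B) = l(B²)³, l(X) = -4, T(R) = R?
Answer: -3640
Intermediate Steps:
Z(B) = -64 (Z(B) = (-4)³ = -64)
Q(w, t) = 4*(-64 + w)*(6 + t) (Q(w, t) = 4*((w - 64)*(t + 6)) = 4*((-64 + w)*(6 + t)) = 4*(-64 + w)*(6 + t))
(2*7)*Q(T(-1), -5) = (2*7)*(-1536 - 256*(-5) + 24*(-1) + 4*(-5)*(-1)) = 14*(-1536 + 1280 - 24 + 20) = 14*(-260) = -3640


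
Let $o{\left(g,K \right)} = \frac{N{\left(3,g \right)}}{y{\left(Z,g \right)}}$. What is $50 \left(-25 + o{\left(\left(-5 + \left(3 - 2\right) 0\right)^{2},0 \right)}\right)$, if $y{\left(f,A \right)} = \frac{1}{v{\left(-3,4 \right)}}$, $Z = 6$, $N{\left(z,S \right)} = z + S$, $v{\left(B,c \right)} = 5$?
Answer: $5750$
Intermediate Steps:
$N{\left(z,S \right)} = S + z$
$y{\left(f,A \right)} = \frac{1}{5}$
$o{\left(g,K \right)} = 15 + 5 g$ ($o{\left(g,K \right)} = \left(g + 3\right) \frac{1}{\frac{1}{5}} = \left(3 + g\right) 5 = 15 + 5 g$)
$50 \left(-25 + o{\left(\left(-5 + \left(3 - 2\right) 0\right)^{2},0 \right)}\right) = 50 \left(-25 + \left(15 + 5 \left(-5 + \left(3 - 2\right) 0\right)^{2}\right)\right) = 50 \left(-25 + \left(15 + 5 \left(-5 + 1 \cdot 0\right)^{2}\right)\right) = 50 \left(-25 + \left(15 + 5 \left(-5 + 0\right)^{2}\right)\right) = 50 \left(-25 + \left(15 + 5 \left(-5\right)^{2}\right)\right) = 50 \left(-25 + \left(15 + 5 \cdot 25\right)\right) = 50 \left(-25 + \left(15 + 125\right)\right) = 50 \left(-25 + 140\right) = 50 \cdot 115 = 5750$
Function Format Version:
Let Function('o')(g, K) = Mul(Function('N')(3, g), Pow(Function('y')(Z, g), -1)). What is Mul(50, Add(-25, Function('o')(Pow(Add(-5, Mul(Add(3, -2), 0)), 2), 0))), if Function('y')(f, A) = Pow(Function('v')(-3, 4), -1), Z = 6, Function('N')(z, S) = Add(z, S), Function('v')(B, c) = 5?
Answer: 5750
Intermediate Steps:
Function('N')(z, S) = Add(S, z)
Function('y')(f, A) = Rational(1, 5) (Function('y')(f, A) = Pow(5, -1) = Rational(1, 5))
Function('o')(g, K) = Add(15, Mul(5, g)) (Function('o')(g, K) = Mul(Add(g, 3), Pow(Rational(1, 5), -1)) = Mul(Add(3, g), 5) = Add(15, Mul(5, g)))
Mul(50, Add(-25, Function('o')(Pow(Add(-5, Mul(Add(3, -2), 0)), 2), 0))) = Mul(50, Add(-25, Add(15, Mul(5, Pow(Add(-5, Mul(Add(3, -2), 0)), 2))))) = Mul(50, Add(-25, Add(15, Mul(5, Pow(Add(-5, Mul(1, 0)), 2))))) = Mul(50, Add(-25, Add(15, Mul(5, Pow(Add(-5, 0), 2))))) = Mul(50, Add(-25, Add(15, Mul(5, Pow(-5, 2))))) = Mul(50, Add(-25, Add(15, Mul(5, 25)))) = Mul(50, Add(-25, Add(15, 125))) = Mul(50, Add(-25, 140)) = Mul(50, 115) = 5750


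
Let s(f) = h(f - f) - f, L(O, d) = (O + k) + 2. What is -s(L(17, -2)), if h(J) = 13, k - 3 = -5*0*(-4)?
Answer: 9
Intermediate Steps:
k = 3 (k = 3 - 5*0*(-4) = 3 + 0*(-4) = 3 + 0 = 3)
L(O, d) = 5 + O (L(O, d) = (O + 3) + 2 = (3 + O) + 2 = 5 + O)
s(f) = 13 - f
-s(L(17, -2)) = -(13 - (5 + 17)) = -(13 - 1*22) = -(13 - 22) = -1*(-9) = 9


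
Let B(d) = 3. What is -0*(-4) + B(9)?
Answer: 3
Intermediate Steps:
-0*(-4) + B(9) = -0*(-4) + 3 = -128*0 + 3 = 0 + 3 = 3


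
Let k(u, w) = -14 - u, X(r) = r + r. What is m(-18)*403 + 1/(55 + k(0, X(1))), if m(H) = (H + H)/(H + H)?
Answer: 16524/41 ≈ 403.02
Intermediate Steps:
X(r) = 2*r
m(H) = 1 (m(H) = (2*H)/((2*H)) = (2*H)*(1/(2*H)) = 1)
m(-18)*403 + 1/(55 + k(0, X(1))) = 1*403 + 1/(55 + (-14 - 1*0)) = 403 + 1/(55 + (-14 + 0)) = 403 + 1/(55 - 14) = 403 + 1/41 = 16524/41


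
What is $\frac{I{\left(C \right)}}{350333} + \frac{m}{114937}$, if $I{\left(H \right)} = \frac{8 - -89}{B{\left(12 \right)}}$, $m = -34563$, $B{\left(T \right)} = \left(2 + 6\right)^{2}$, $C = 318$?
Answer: $- \frac{774936657767}{2577038337344} \approx -0.30071$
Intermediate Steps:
$B{\left(T \right)} = 64$ ($B{\left(T \right)} = 8^{2} = 64$)
$I{\left(H \right)} = \frac{97}{64}$ ($I{\left(H \right)} = \frac{8 - -89}{64} = \left(8 + 89\right) \frac{1}{64} = 97 \cdot \frac{1}{64} = \frac{97}{64}$)
$\frac{I{\left(C \right)}}{350333} + \frac{m}{114937} = \frac{97}{64 \cdot 350333} - \frac{34563}{114937} = \frac{97}{64} \cdot \frac{1}{350333} - \frac{34563}{114937} = \frac{97}{22421312} - \frac{34563}{114937} = - \frac{774936657767}{2577038337344}$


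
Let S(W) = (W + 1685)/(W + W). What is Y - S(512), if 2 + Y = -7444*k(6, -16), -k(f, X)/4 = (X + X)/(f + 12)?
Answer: -487888189/9216 ≈ -52939.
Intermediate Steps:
k(f, X) = -8*X/(12 + f) (k(f, X) = -4*(X + X)/(f + 12) = -4*2*X/(12 + f) = -8*X/(12 + f))
S(W) = (1685 + W)/(2*W) (S(W) = (1685 + W)/((2*W)) = (1685 + W)*(1/(2*W)) = (1685 + W)/(2*W))
Y = -476434/9 (Y = -2 - (-59552)*(-16)/(12 + 6) = -2 - (-59552)*(-16)/18 = -2 - 7444*64/9 = -2 - 476416/9 = -476434/9 ≈ -52937.)
Y - S(512) = -476434/9 - (1685 + 512)/(2*512) = -476434/9 - 2197/(2*512) = -476434/9 - 1*2197/1024 = -476434/9 - 2197/1024 = -487888189/9216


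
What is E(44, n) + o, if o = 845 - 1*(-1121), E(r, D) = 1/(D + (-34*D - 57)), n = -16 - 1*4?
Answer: 1185499/603 ≈ 1966.0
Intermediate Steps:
n = -20 (n = -16 - 4 = -20)
E(r, D) = 1/(-57 - 33*D) (E(r, D) = 1/(D + (-57 - 34*D)) = 1/(-57 - 33*D))
o = 1966 (o = 845 + 1121 = 1966)
E(44, n) + o = -1/(57 + 33*(-20)) + 1966 = -1/(57 - 660) + 1966 = -1/(-603) + 1966 = -1*(-1/603) + 1966 = 1/603 + 1966 = 1185499/603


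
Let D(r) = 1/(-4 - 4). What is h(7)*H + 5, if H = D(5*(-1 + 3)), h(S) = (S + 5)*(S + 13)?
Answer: -25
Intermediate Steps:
h(S) = (5 + S)*(13 + S)
D(r) = -⅛ (D(r) = 1/(-8) = -⅛)
H = -⅛ ≈ -0.12500
h(7)*H + 5 = (65 + 7² + 18*7)*(-⅛) + 5 = (65 + 49 + 126)*(-⅛) + 5 = 240*(-⅛) + 5 = -30 + 5 = -25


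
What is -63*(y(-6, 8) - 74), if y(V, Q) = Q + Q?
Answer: 3654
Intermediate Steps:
y(V, Q) = 2*Q
-63*(y(-6, 8) - 74) = -63*(2*8 - 74) = -63*(16 - 74) = -63*(-58) = 3654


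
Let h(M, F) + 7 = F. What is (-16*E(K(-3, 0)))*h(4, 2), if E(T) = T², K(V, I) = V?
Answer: 720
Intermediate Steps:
h(M, F) = -7 + F
(-16*E(K(-3, 0)))*h(4, 2) = (-16*(-3)²)*(-7 + 2) = -16*9*(-5) = -144*(-5) = 720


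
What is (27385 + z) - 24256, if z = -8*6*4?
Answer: 2937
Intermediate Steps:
z = -192 (z = -48*4 = -192)
(27385 + z) - 24256 = (27385 - 192) - 24256 = 27193 - 24256 = 2937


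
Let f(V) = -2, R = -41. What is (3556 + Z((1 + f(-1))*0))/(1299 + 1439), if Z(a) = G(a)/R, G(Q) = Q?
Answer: 1778/1369 ≈ 1.2988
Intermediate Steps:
Z(a) = -a/41 (Z(a) = a/(-41) = a*(-1/41) = -a/41)
(3556 + Z((1 + f(-1))*0))/(1299 + 1439) = (3556 - (1 - 2)*0/41)/(1299 + 1439) = (3556 - (-1)*0/41)/2738 = (3556 - 1/41*0)*(1/2738) = (3556 + 0)*(1/2738) = 3556*(1/2738) = 1778/1369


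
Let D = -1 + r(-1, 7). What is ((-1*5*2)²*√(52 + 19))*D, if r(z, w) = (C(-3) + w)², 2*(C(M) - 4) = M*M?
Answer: 23925*√71 ≈ 2.0160e+5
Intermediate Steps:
C(M) = 4 + M²/2 (C(M) = 4 + (M*M)/2 = 4 + M²/2)
r(z, w) = (17/2 + w)² (r(z, w) = ((4 + (½)*(-3)²) + w)² = ((4 + (½)*9) + w)² = ((4 + 9/2) + w)² = (17/2 + w)²)
D = 957/4 (D = -1 + (17 + 2*7)²/4 = -1 + (17 + 14)²/4 = -1 + (¼)*31² = -1 + (¼)*961 = -1 + 961/4 = 957/4 ≈ 239.25)
((-1*5*2)²*√(52 + 19))*D = ((-1*5*2)²*√(52 + 19))*(957/4) = ((-5*2)²*√71)*(957/4) = ((-10)²*√71)*(957/4) = (100*√71)*(957/4) = 23925*√71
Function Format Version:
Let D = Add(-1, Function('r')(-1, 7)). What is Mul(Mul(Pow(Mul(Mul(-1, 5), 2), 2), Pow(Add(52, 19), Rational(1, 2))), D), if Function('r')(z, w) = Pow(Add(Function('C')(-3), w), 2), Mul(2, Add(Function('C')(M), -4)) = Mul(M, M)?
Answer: Mul(23925, Pow(71, Rational(1, 2))) ≈ 2.0160e+5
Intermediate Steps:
Function('C')(M) = Add(4, Mul(Rational(1, 2), Pow(M, 2))) (Function('C')(M) = Add(4, Mul(Rational(1, 2), Mul(M, M))) = Add(4, Mul(Rational(1, 2), Pow(M, 2))))
Function('r')(z, w) = Pow(Add(Rational(17, 2), w), 2) (Function('r')(z, w) = Pow(Add(Add(4, Mul(Rational(1, 2), Pow(-3, 2))), w), 2) = Pow(Add(Add(4, Mul(Rational(1, 2), 9)), w), 2) = Pow(Add(Add(4, Rational(9, 2)), w), 2) = Pow(Add(Rational(17, 2), w), 2))
D = Rational(957, 4) (D = Add(-1, Mul(Rational(1, 4), Pow(Add(17, Mul(2, 7)), 2))) = Add(-1, Mul(Rational(1, 4), Pow(Add(17, 14), 2))) = Add(-1, Mul(Rational(1, 4), Pow(31, 2))) = Add(-1, Mul(Rational(1, 4), 961)) = Add(-1, Rational(961, 4)) = Rational(957, 4) ≈ 239.25)
Mul(Mul(Pow(Mul(Mul(-1, 5), 2), 2), Pow(Add(52, 19), Rational(1, 2))), D) = Mul(Mul(Pow(Mul(Mul(-1, 5), 2), 2), Pow(Add(52, 19), Rational(1, 2))), Rational(957, 4)) = Mul(Mul(Pow(Mul(-5, 2), 2), Pow(71, Rational(1, 2))), Rational(957, 4)) = Mul(Mul(Pow(-10, 2), Pow(71, Rational(1, 2))), Rational(957, 4)) = Mul(Mul(100, Pow(71, Rational(1, 2))), Rational(957, 4)) = Mul(23925, Pow(71, Rational(1, 2)))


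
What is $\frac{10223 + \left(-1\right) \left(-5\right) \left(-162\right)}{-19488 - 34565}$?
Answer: $- \frac{9413}{54053} \approx -0.17414$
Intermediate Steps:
$\frac{10223 + \left(-1\right) \left(-5\right) \left(-162\right)}{-19488 - 34565} = \frac{10223 + 5 \left(-162\right)}{-54053} = \left(10223 - 810\right) \left(- \frac{1}{54053}\right) = 9413 \left(- \frac{1}{54053}\right) = - \frac{9413}{54053}$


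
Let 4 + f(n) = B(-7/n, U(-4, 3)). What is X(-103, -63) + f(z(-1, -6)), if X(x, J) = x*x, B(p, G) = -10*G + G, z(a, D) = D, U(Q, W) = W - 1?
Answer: 10587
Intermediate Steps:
U(Q, W) = -1 + W
B(p, G) = -9*G
f(n) = -22 (f(n) = -4 - 9*(-1 + 3) = -4 - 9*2 = -4 - 18 = -22)
X(x, J) = x**2
X(-103, -63) + f(z(-1, -6)) = (-103)**2 - 22 = 10609 - 22 = 10587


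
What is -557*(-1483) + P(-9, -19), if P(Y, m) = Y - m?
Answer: 826041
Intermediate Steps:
-557*(-1483) + P(-9, -19) = -557*(-1483) + (-9 - 1*(-19)) = 826031 + (-9 + 19) = 826031 + 10 = 826041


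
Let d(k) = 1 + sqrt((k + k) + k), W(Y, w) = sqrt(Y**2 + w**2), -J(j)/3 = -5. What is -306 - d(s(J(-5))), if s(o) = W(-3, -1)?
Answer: -307 - sqrt(3)*10**(1/4) ≈ -310.08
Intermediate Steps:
J(j) = 15 (J(j) = -3*(-5) = 15)
s(o) = sqrt(10) (s(o) = sqrt((-3)**2 + (-1)**2) = sqrt(9 + 1) = sqrt(10))
d(k) = 1 + sqrt(3)*sqrt(k) (d(k) = 1 + sqrt(2*k + k) = 1 + sqrt(3*k) = 1 + sqrt(3)*sqrt(k))
-306 - d(s(J(-5))) = -306 - (1 + sqrt(3)*sqrt(sqrt(10))) = -306 - (1 + sqrt(3)*10**(1/4)) = -306 + (-1 - sqrt(3)*10**(1/4)) = -307 - sqrt(3)*10**(1/4)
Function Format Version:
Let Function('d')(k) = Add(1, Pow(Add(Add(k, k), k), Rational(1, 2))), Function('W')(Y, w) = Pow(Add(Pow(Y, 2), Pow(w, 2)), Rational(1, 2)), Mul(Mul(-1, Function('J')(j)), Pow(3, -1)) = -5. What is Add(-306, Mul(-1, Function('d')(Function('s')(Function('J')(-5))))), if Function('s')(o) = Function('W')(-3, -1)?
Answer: Add(-307, Mul(-1, Pow(3, Rational(1, 2)), Pow(10, Rational(1, 4)))) ≈ -310.08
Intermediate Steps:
Function('J')(j) = 15 (Function('J')(j) = Mul(-3, -5) = 15)
Function('s')(o) = Pow(10, Rational(1, 2)) (Function('s')(o) = Pow(Add(Pow(-3, 2), Pow(-1, 2)), Rational(1, 2)) = Pow(Add(9, 1), Rational(1, 2)) = Pow(10, Rational(1, 2)))
Function('d')(k) = Add(1, Mul(Pow(3, Rational(1, 2)), Pow(k, Rational(1, 2)))) (Function('d')(k) = Add(1, Pow(Add(Mul(2, k), k), Rational(1, 2))) = Add(1, Pow(Mul(3, k), Rational(1, 2))) = Add(1, Mul(Pow(3, Rational(1, 2)), Pow(k, Rational(1, 2)))))
Add(-306, Mul(-1, Function('d')(Function('s')(Function('J')(-5))))) = Add(-306, Mul(-1, Add(1, Mul(Pow(3, Rational(1, 2)), Pow(Pow(10, Rational(1, 2)), Rational(1, 2)))))) = Add(-306, Mul(-1, Add(1, Mul(Pow(3, Rational(1, 2)), Pow(10, Rational(1, 4)))))) = Add(-306, Add(-1, Mul(-1, Pow(3, Rational(1, 2)), Pow(10, Rational(1, 4))))) = Add(-307, Mul(-1, Pow(3, Rational(1, 2)), Pow(10, Rational(1, 4))))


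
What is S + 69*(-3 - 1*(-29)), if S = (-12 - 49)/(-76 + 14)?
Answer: 111289/62 ≈ 1795.0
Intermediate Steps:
S = 61/62 (S = -61/(-62) = -61*(-1/62) = 61/62 ≈ 0.98387)
S + 69*(-3 - 1*(-29)) = 61/62 + 69*(-3 - 1*(-29)) = 61/62 + 69*(-3 + 29) = 61/62 + 69*26 = 61/62 + 1794 = 111289/62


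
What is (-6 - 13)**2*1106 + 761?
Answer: 400027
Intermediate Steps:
(-6 - 13)**2*1106 + 761 = (-19)**2*1106 + 761 = 361*1106 + 761 = 399266 + 761 = 400027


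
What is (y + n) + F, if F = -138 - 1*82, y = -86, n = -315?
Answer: -621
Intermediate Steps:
F = -220 (F = -138 - 82 = -220)
(y + n) + F = (-86 - 315) - 220 = -401 - 220 = -621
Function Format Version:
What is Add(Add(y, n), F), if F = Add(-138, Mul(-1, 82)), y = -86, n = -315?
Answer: -621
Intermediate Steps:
F = -220 (F = Add(-138, -82) = -220)
Add(Add(y, n), F) = Add(Add(-86, -315), -220) = Add(-401, -220) = -621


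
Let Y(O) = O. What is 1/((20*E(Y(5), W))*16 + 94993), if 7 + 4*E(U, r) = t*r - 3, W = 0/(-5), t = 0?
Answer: 1/94193 ≈ 1.0616e-5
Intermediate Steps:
W = 0 (W = 0*(-1/5) = 0)
E(U, r) = -5/2 (E(U, r) = -7/4 + (0*r - 3)/4 = -7/4 + (0 - 3)/4 = -7/4 + (1/4)*(-3) = -7/4 - 3/4 = -5/2)
1/((20*E(Y(5), W))*16 + 94993) = 1/((20*(-5/2))*16 + 94993) = 1/(-50*16 + 94993) = 1/(-800 + 94993) = 1/94193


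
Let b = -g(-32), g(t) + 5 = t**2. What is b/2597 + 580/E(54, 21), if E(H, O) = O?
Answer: 212123/7791 ≈ 27.227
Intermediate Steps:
g(t) = -5 + t**2
b = -1019 (b = -(-5 + (-32)**2) = -(-5 + 1024) = -1*1019 = -1019)
b/2597 + 580/E(54, 21) = -1019/2597 + 580/21 = 212123/7791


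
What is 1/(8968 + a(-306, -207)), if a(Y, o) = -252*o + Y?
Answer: 1/60826 ≈ 1.6440e-5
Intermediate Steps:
a(Y, o) = Y - 252*o
1/(8968 + a(-306, -207)) = 1/(8968 + (-306 - 252*(-207))) = 1/(8968 + (-306 + 52164)) = 1/(8968 + 51858) = 1/60826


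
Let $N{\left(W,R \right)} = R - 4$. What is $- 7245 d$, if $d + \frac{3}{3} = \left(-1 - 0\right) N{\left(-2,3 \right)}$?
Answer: $0$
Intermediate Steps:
$N{\left(W,R \right)} = -4 + R$ ($N{\left(W,R \right)} = R - 4 = -4 + R$)
$d = 0$ ($d = -1 + \left(-1 - 0\right) \left(-4 + 3\right) = -1 + \left(-1 + 0\right) \left(-1\right) = -1 - -1 = -1 + 1 = 0$)
$- 7245 d = \left(-7245\right) 0 = 0$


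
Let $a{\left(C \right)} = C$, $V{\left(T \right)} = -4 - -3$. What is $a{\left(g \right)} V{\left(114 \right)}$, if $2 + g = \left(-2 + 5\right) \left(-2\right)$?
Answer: $8$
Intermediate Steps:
$V{\left(T \right)} = -1$ ($V{\left(T \right)} = -4 + 3 = -1$)
$g = -8$ ($g = -2 + \left(-2 + 5\right) \left(-2\right) = -2 + 3 \left(-2\right) = -2 - 6 = -8$)
$a{\left(g \right)} V{\left(114 \right)} = \left(-8\right) \left(-1\right) = 8$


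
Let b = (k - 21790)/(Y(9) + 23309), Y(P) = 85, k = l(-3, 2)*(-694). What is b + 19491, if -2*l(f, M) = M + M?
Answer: 227976026/11697 ≈ 19490.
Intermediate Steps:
l(f, M) = -M (l(f, M) = -(M + M)/2 = -M)
k = 1388 (k = -1*2*(-694) = -2*(-694) = 1388)
b = -10201/11697 (b = (1388 - 21790)/(85 + 23309) = -20402/23394 = -20402*1/23394 = -10201/11697 ≈ -0.87210)
b + 19491 = -10201/11697 + 19491 = 227976026/11697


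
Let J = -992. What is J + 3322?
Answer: 2330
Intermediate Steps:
J + 3322 = -992 + 3322 = 2330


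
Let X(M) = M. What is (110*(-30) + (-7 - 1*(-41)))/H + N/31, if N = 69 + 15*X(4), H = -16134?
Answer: 1091266/250077 ≈ 4.3637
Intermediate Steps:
N = 129 (N = 69 + 15*4 = 69 + 60 = 129)
(110*(-30) + (-7 - 1*(-41)))/H + N/31 = (110*(-30) + (-7 - 1*(-41)))/(-16134) + 129/31 = (-3300 + (-7 + 41))*(-1/16134) + 129*(1/31) = (-3300 + 34)*(-1/16134) + 129/31 = -3266*(-1/16134) + 129/31 = 1633/8067 + 129/31 = 1091266/250077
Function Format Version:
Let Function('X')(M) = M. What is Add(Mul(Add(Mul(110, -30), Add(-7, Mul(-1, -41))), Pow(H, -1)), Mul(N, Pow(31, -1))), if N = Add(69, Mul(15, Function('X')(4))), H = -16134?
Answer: Rational(1091266, 250077) ≈ 4.3637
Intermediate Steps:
N = 129 (N = Add(69, Mul(15, 4)) = Add(69, 60) = 129)
Add(Mul(Add(Mul(110, -30), Add(-7, Mul(-1, -41))), Pow(H, -1)), Mul(N, Pow(31, -1))) = Add(Mul(Add(Mul(110, -30), Add(-7, Mul(-1, -41))), Pow(-16134, -1)), Mul(129, Pow(31, -1))) = Add(Mul(Add(-3300, Add(-7, 41)), Rational(-1, 16134)), Mul(129, Rational(1, 31))) = Add(Mul(Add(-3300, 34), Rational(-1, 16134)), Rational(129, 31)) = Add(Mul(-3266, Rational(-1, 16134)), Rational(129, 31)) = Add(Rational(1633, 8067), Rational(129, 31)) = Rational(1091266, 250077)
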